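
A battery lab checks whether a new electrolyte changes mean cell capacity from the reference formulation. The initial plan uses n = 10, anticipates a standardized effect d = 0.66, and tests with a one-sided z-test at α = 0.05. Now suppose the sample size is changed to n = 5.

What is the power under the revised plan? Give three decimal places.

With n = 5: δ = d·√n = 0.66 × √5 = 1.4758. Critical value z_{0.05} = 1.645.
Revised power = Φ(δ − 1.645) = Φ(-0.169) = 0.4329.

Power ≈ 0.433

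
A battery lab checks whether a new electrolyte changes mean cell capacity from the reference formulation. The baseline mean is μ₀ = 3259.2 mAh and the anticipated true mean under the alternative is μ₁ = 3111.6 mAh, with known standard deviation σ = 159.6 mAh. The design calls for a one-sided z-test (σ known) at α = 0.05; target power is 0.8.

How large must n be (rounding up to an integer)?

n = 8

Standardized effect: d = |μ₁ − μ₀| / σ = |3111.6 − 3259.2| / 159.6 = 0.9248
For power 0.8 need Φ(δ − z_{0.05}) = 0.8, so δ = z_{0.05} + z_{0.20} = 1.645 + 0.842 = 2.486.
δ = d·√n ⇒ n = (δ/d)² = (2.486 / 0.9248)² = 7.23.
Rounding up, n = 8.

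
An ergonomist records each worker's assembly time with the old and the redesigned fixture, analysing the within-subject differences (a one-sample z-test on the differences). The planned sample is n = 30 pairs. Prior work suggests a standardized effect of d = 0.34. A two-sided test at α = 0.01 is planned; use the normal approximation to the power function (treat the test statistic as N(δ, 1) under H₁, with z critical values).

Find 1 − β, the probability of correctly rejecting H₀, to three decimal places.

Noncentrality parameter: δ = d·√n = 0.34 × √30 = 1.8623
Two-sided α = 0.01 → critical value z_{0.005} = 2.576.
Power = Φ(δ − 2.576) + Φ(−δ − 2.576) = Φ(-0.714) + Φ(-4.438) = 0.2377 + 0.0000 = 0.2378.

Power ≈ 0.238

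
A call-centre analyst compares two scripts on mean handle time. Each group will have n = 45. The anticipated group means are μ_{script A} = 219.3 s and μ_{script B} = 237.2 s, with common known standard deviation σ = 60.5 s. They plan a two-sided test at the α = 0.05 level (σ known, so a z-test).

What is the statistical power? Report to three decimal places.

Standardized effect: d = |μ_{script A} − μ_{script B}| / σ = |219.3 − 237.2| / 60.5 = 0.2959
Noncentrality parameter: δ = d·√(n/2) = 0.2959 × √(45/2) = 1.4034
Critical value for a two-sided test at α = 0.05: z_{α/2} = 1.960.
Power = Φ(δ − 1.960) + Φ(−δ − 1.960) = Φ(-0.557) + Φ(-3.363) = 0.2889 + 0.0004 = 0.2893.

Power ≈ 0.289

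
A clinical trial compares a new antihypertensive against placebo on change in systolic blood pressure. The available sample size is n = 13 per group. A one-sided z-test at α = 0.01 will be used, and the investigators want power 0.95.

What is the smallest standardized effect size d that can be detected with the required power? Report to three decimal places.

d ≈ 1.558

Need Φ(δ − 2.326) = 0.95, so δ = 2.326 + 1.645 = 3.971.
δ = d·√(n/2) ⇒ d = δ/√(n/2) = 3.971/√(13/2) = 1.5576.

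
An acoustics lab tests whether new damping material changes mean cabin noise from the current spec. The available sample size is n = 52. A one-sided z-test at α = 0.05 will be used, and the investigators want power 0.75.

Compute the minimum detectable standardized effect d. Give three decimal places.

d ≈ 0.322

Required noncentrality: δ = z_{0.05} + z_{0.25} = 1.645 + 0.674 = 2.319.
δ = d·√n ⇒ d = δ/√n = 2.319/√52 = 0.3216.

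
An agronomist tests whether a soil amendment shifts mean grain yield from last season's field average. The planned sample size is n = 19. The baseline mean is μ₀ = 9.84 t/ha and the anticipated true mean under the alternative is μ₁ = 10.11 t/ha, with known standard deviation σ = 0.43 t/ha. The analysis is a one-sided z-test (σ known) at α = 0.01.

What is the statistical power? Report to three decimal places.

Standardized effect: d = |μ₁ − μ₀| / σ = |10.11 − 9.84| / 0.43 = 0.6279
Noncentrality parameter: δ = d·√n = 0.6279 × √19 = 2.7370
One-sided α = 0.01 → critical value z_{0.01} = 2.326.
Power = P(Z > 2.326 − δ) = Φ(0.411) = 0.6593.

Power ≈ 0.659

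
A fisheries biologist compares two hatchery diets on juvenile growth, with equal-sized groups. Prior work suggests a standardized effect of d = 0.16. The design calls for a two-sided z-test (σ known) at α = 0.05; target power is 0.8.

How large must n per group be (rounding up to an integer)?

Set Φ(δ − 1.960) = 0.8; then δ − 1.960 = Φ⁻¹(0.8) = 0.842, giving δ = 2.802.
(Ignoring the negligible lower-tail rejection probability gives the usual closed-form inversion.)
δ = d·√(n/2) ⇒ n = 2(δ/d)² = 2 × (2.802 / 0.16)² = 613.19.
Rounding up, n = 614 per group.

n = 614 per group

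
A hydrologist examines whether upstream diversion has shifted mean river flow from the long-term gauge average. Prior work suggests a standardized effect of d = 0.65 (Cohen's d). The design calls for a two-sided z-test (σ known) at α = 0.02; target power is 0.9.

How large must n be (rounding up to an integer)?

n = 31

For power 0.9 need Φ(δ − z_{0.01}) = 0.9, so δ = z_{0.01} + z_{0.10} = 2.326 + 1.282 = 3.608.
(The Φ(−δ − z_{α/2}) term is vanishingly small for δ > 0 and is dropped in the standard sample-size formula.)
δ = d·√n ⇒ n = (δ/d)² = (3.608 / 0.65)² = 30.81.
Round up to the next whole unit.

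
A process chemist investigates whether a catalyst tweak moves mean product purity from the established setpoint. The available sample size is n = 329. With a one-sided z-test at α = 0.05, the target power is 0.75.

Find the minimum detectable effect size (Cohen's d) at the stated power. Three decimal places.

Need Φ(δ − 1.645) = 0.75, so δ = 1.645 + 0.674 = 2.319.
δ = d·√n ⇒ d = δ/√n = 2.319/√329 = 0.1279.

d ≈ 0.128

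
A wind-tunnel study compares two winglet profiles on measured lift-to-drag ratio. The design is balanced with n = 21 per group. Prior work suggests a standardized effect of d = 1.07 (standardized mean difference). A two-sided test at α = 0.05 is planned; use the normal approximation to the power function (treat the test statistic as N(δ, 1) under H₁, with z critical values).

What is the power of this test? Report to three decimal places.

Noncentrality parameter: δ = d·√(n/2) = 1.07 × √(21/2) = 3.4672
Critical value for a two-sided test at α = 0.05: z_{α/2} = 1.960.
Power = Φ(δ − 1.960) + Φ(−δ − 1.960) = Φ(1.507) + Φ(-5.427) = 0.9341 + 0.0000 = 0.9341.

Power ≈ 0.934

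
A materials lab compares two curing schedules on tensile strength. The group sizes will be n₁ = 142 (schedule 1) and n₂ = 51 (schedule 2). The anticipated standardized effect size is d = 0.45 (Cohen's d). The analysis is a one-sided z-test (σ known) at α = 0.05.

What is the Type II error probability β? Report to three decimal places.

β ≈ 0.133

Noncentrality parameter: δ = d / √(1/n₁ + 1/n₂) = 0.45 / √(1/142 + 1/51) = 2.7565
One-sided α = 0.05 → critical value z_{0.05} = 1.645.
Power = P(Z > 1.645 − δ) = Φ(1.112) = 0.8669.
Type II error: β = 1 − power = 1 − 0.8669 = 0.1331.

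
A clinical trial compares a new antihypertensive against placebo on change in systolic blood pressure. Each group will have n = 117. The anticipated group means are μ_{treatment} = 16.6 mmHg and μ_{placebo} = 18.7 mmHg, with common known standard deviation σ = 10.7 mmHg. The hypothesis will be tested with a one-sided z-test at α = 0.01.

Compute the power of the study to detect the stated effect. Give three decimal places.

Power ≈ 0.205

Standardized effect: d = |μ_{treatment} − μ_{placebo}| / σ = |16.6 − 18.7| / 10.7 = 0.1963
Noncentrality parameter: λ = d·√(n/2) = 0.1963 × √(117/2) = 1.5011
One-sided α = 0.01 → critical value z_{0.01} = 2.326.
Power = P(Z > 2.326 − λ) = Φ(-0.825) = 0.2046.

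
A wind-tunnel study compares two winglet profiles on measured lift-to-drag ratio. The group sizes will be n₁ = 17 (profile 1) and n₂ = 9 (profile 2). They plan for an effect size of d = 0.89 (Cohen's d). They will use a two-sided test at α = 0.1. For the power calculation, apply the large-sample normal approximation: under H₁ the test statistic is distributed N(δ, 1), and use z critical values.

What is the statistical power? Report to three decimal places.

Power ≈ 0.696

Noncentrality parameter: δ = d / √(1/n₁ + 1/n₂) = 0.89 / √(1/17 + 1/9) = 2.1590
Two-sided α = 0.1 → critical value z_{0.05} = 1.645.
Power = Φ(δ − 1.645) + Φ(−δ − 1.645) = Φ(0.514) + Φ(-3.804) = 0.6964 + 0.0001 = 0.6965.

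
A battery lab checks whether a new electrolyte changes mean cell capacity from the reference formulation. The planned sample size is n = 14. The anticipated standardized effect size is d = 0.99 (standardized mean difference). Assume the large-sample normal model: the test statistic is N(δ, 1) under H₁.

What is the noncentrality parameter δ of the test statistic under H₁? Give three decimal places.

The noncentrality parameter scales effect size by the design's sample-size factor: δ = d·√n = 0.99 × √14 = 3.7042

δ ≈ 3.704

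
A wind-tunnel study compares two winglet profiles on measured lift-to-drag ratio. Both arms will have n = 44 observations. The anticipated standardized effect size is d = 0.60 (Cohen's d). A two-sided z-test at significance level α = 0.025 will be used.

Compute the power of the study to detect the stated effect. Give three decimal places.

Power ≈ 0.717

Noncentrality parameter: δ = d·√(n/2) = 0.60 × √(44/2) = 2.8142
Two-sided α = 0.025 → critical value z_{0.0125} = 2.241.
Power = Φ(δ − 2.241) + Φ(−δ − 2.241) = Φ(0.573) + Φ(-5.056) = 0.7166 + 0.0000 = 0.7166.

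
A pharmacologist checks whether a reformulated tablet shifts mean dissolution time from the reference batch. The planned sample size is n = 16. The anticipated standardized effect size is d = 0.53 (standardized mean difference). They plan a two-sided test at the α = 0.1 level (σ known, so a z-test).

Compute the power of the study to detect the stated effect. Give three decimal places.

Power ≈ 0.683

Noncentrality parameter: δ = d·√n = 0.53 × √16 = 2.1200
Two-sided α = 0.1 → critical value z_{0.05} = 1.645.
Power = Φ(δ − 1.645) + Φ(−δ − 1.645) = Φ(0.475) + Φ(-3.765) = 0.6827 + 0.0001 = 0.6827.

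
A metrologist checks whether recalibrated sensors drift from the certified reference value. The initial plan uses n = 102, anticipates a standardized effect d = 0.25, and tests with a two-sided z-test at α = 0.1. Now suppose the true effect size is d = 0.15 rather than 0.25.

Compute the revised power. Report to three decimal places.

Power ≈ 0.449

With d = 0.15: δ = d·√n = 0.15 × √102 = 1.5149. Critical value z_{0.05} = 1.645.
Revised power = Φ(δ − 1.645) + Φ(−δ − 1.645) = Φ(-0.130) + Φ(-3.160) = 0.4483 + 0.0008 = 0.4491.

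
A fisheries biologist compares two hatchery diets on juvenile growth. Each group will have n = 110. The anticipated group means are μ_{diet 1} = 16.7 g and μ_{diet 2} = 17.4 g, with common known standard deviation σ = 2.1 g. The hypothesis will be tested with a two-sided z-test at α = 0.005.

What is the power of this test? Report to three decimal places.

Standardized effect: d = |μ_{diet 1} − μ_{diet 2}| / σ = |16.7 − 17.4| / 2.1 = 0.3333
Noncentrality parameter: δ = d·√(n/2) = 0.3333 × √(110/2) = 2.4721
Two-sided α = 0.005 → critical value z_{0.0025} = 2.807.
Power = Φ(δ − 2.807) + Φ(−δ − 2.807) = Φ(-0.335) + Φ(-5.279) = 0.3688 + 0.0000 = 0.3688.

Power ≈ 0.369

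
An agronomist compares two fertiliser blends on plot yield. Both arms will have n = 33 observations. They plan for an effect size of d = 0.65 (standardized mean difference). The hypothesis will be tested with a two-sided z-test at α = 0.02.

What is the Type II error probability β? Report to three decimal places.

Noncentrality parameter: δ = d·√(n/2) = 0.65 × √(33/2) = 2.6403
Two-sided α = 0.02 → critical value z_{0.01} = 2.326.
Power = Φ(δ − 2.326) + Φ(−δ − 2.326) = Φ(0.314) + Φ(-4.967) = 0.6232 + 0.0000 = 0.6232.
Type II error: β = 1 − power = 1 − 0.6232 = 0.3768.

β ≈ 0.377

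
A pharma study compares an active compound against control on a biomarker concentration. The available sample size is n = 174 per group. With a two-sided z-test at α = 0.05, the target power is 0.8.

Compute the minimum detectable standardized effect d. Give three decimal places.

d ≈ 0.300

Need Φ(δ − 1.960) = 0.8, so δ = 1.960 + 0.842 = 2.802.
(The second rejection-region term Φ(−δ − z_{α/2}) is negligible and dropped.)
δ = d·√(n/2) ⇒ d = δ/√(n/2) = 2.802/√(174/2) = 0.3004.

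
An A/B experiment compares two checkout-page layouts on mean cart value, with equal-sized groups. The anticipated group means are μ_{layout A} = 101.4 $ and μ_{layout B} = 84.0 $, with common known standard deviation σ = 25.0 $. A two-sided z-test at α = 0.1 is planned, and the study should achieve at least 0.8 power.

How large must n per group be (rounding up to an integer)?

n = 26 per group

Standardized effect: d = |μ_{layout A} − μ_{layout B}| / σ = |101.4 − 84.0| / 25.0 = 0.6960
Set Φ(δ − 1.645) = 0.8; then δ − 1.645 = Φ⁻¹(0.8) = 0.842, giving δ = 2.486.
(For δ > 0 the lower-tail rejection region contributes negligibly to power, so the one-term inversion is standard.)
δ = d·√(n/2) ⇒ n = 2(δ/d)² = 2 × (2.486 / 0.6960)² = 25.53.
Rounding up, n = 26 per group.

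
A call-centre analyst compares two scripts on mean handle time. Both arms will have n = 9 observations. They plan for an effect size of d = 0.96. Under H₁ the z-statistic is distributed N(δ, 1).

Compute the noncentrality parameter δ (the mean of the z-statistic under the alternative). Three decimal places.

δ = d·√(n/2) = 0.96 × √(9/2) = 2.0365

δ ≈ 2.036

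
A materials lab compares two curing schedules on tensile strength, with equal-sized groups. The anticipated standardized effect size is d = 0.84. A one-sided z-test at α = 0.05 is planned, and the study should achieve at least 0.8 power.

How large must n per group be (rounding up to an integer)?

Set Φ(δ − 1.645) = 0.8; then δ − 1.645 = Φ⁻¹(0.8) = 0.842, giving δ = 2.486.
δ = d·√(n/2) ⇒ n = 2(δ/d)² = 2 × (2.486 / 0.84)² = 17.52.
Rounding up, n = 18 per group.

n = 18 per group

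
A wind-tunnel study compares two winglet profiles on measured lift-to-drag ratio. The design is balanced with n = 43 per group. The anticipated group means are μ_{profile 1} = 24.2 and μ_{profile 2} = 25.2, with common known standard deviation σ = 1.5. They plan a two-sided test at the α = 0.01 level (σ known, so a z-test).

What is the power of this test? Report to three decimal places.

Standardized effect: d = |μ_{profile 1} − μ_{profile 2}| / σ = |24.2 − 25.2| / 1.5 = 0.6667
Noncentrality parameter: δ = d·√(n/2) = 0.6667 × √(43/2) = 3.0912
Critical value for a two-sided test at α = 0.01: z_{α/2} = 2.576.
Power = Φ(δ − 2.576) + Φ(−δ − 2.576) = Φ(0.515) + Φ(-5.667) = 0.6969 + 0.0000 = 0.6969.

Power ≈ 0.697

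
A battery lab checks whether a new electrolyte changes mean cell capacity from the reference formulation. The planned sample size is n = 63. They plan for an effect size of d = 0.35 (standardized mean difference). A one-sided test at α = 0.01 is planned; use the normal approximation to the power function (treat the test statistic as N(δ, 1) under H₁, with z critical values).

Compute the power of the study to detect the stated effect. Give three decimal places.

Noncentrality parameter: δ = d·√n = 0.35 × √63 = 2.7780
Critical value for a one-sided test at α = 0.01: z_α = 2.326.
Power = P(Z > 2.326 − δ) = Φ(0.452) = 0.6743.

Power ≈ 0.674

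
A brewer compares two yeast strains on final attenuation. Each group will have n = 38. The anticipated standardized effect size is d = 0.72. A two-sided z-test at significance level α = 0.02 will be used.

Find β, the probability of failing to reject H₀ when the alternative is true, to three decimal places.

β ≈ 0.208

Noncentrality parameter: δ = d·√(n/2) = 0.72 × √(38/2) = 3.1384
Critical value for a two-sided test at α = 0.02: z_{α/2} = 2.326.
Power = Φ(δ − 2.326) + Φ(−δ − 2.326) = Φ(0.812) + Φ(-5.465) = 0.7916 + 0.0000 = 0.7916.
Type II error: β = 1 − power = 1 − 0.7916 = 0.2084.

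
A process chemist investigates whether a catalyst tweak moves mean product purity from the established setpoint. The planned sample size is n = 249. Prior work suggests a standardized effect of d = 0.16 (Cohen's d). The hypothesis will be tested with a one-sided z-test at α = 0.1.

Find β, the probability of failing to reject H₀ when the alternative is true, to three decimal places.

β ≈ 0.107

Noncentrality parameter: δ = d·√n = 0.16 × √249 = 2.5248
One-sided α = 0.1 → critical value z_{0.1} = 1.282.
Power = Φ(δ − 1.282) = Φ(1.243) = 0.8931.
Type II error: β = 1 − power = 1 − 0.8931 = 0.1069.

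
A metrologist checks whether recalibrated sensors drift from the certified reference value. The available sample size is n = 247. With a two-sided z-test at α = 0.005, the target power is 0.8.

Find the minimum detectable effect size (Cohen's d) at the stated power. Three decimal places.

Required noncentrality: δ = z_{0.0025} + z_{0.20} = 2.807 + 0.842 = 3.649.
(The second rejection-region term Φ(−δ − z_{α/2}) is negligible and dropped.)
δ = d·√n ⇒ d = δ/√n = 3.649/√247 = 0.2322.

d ≈ 0.232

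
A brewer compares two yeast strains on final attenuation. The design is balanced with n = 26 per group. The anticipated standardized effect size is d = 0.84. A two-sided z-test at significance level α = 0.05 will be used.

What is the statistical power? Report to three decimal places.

Power ≈ 0.857

Noncentrality parameter: δ = d·√(n/2) = 0.84 × √(26/2) = 3.0287
Two-sided α = 0.05 → critical value z_{0.025} = 1.960.
Power = Φ(δ − 1.960) + Φ(−δ − 1.960) = Φ(1.069) + Φ(-4.989) = 0.8574 + 0.0000 = 0.8574.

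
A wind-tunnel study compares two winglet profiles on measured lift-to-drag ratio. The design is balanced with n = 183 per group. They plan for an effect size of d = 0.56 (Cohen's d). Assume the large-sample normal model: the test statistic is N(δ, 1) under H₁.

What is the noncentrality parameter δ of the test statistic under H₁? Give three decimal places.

δ = d·√(n/2) = 0.56 × √(183/2) = 5.3567

δ ≈ 5.357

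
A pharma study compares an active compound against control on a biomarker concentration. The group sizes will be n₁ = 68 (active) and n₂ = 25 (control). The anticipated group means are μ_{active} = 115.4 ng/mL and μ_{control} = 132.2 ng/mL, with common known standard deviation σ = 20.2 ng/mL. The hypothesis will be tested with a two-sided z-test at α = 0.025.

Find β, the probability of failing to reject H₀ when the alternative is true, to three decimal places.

β ≈ 0.094

Standardized effect: d = |μ_{active} − μ_{control}| / σ = |115.4 − 132.2| / 20.2 = 0.8317
Noncentrality parameter: δ = d / √(1/n₁ + 1/n₂) = 0.8317 / √(1/68 + 1/25) = 3.5558
Critical value for a two-sided test at α = 0.025: z_{α/2} = 2.241.
Power = Φ(δ − 2.241) + Φ(−δ − 2.241) = Φ(1.314) + Φ(-5.797) = 0.9056 + 0.0000 = 0.9056.
Type II error: β = 1 − power = 1 − 0.9056 = 0.0944.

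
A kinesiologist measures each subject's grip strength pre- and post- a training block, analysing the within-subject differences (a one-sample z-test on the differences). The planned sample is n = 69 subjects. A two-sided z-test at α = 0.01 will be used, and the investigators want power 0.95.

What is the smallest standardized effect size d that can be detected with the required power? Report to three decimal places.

Required noncentrality: δ = z_{0.005} + z_{0.05} = 2.576 + 1.645 = 4.221.
(Lower-tail contribution to power is negligible for δ > 0.)
δ = d·√n ⇒ d = δ/√n = 4.221/√69 = 0.5081.

d ≈ 0.508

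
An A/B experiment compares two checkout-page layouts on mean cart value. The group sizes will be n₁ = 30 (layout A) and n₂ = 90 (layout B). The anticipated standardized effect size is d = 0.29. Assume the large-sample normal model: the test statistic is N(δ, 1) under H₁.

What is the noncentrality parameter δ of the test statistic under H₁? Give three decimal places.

δ ≈ 1.376

δ = d / √(1/n₁ + 1/n₂) = 0.29 / √(1/30 + 1/90) = 1.3756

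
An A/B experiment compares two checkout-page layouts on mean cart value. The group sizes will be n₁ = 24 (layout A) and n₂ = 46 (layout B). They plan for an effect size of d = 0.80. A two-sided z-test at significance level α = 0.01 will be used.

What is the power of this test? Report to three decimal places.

Power ≈ 0.726

Noncentrality parameter: δ = d / √(1/n₁ + 1/n₂) = 0.80 / √(1/24 + 1/46) = 3.1771
Two-sided α = 0.01 → critical value z_{0.005} = 2.576.
Power = Φ(δ − 2.576) + Φ(−δ − 2.576) = Φ(0.601) + Φ(-5.753) = 0.7262 + 0.0000 = 0.7262.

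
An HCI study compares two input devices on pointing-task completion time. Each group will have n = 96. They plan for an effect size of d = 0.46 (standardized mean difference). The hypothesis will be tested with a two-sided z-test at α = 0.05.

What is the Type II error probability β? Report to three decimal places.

β ≈ 0.110

Noncentrality parameter: δ = d·√(n/2) = 0.46 × √(96/2) = 3.1870
Two-sided α = 0.05 → critical value z_{0.025} = 1.960.
Power = Φ(δ − 1.960) + Φ(−δ − 1.960) = Φ(1.227) + Φ(-5.147) = 0.8901 + 0.0000 = 0.8901.
Type II error: β = 1 − power = 1 − 0.8901 = 0.1099.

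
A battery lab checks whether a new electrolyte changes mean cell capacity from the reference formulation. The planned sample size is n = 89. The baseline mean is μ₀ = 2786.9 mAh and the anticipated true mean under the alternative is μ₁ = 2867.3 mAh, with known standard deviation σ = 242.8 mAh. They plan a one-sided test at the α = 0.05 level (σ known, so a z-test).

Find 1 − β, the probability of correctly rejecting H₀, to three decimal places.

Power ≈ 0.930

Standardized effect: d = |μ₁ − μ₀| / σ = |2867.3 − 2786.9| / 242.8 = 0.3311
Noncentrality parameter: δ = d·√n = 0.3311 × √89 = 3.1239
One-sided α = 0.05 → critical value z_{0.05} = 1.645.
Power = P(Z > 1.645 − δ) = Φ(1.479) = 0.9304.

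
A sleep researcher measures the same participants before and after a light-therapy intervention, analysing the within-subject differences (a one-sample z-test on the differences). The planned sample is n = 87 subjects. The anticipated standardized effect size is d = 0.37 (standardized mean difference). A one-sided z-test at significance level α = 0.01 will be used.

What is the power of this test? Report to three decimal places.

Noncentrality parameter: δ = d·√n = 0.37 × √87 = 3.4511
One-sided α = 0.01 → critical value z_{0.01} = 2.326.
Power = Φ(δ − 2.326) = Φ(1.125) = 0.8697.

Power ≈ 0.870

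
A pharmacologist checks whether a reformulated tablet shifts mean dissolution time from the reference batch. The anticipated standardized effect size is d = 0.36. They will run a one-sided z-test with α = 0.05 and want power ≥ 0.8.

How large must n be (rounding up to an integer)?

n = 48

For power 0.8 need Φ(δ − z_{0.05}) = 0.8, so δ = z_{0.05} + z_{0.20} = 1.645 + 0.842 = 2.486.
δ = d·√n ⇒ n = (δ/d)² = (2.486 / 0.36)² = 47.70.
Rounding up, n = 48.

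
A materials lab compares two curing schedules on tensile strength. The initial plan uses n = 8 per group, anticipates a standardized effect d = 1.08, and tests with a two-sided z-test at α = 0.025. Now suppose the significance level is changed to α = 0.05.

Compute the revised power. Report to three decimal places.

Power ≈ 0.579

δ = d·√(n/2) = 1.08 × √(8/2) = 2.1600 (unchanged). New critical value: z_{0.025} = 1.960.
Revised power = Φ(δ − 1.960) + Φ(−δ − 1.960) = Φ(0.200) + Φ(-4.120) = 0.5793 + 0.0000 = 0.5793.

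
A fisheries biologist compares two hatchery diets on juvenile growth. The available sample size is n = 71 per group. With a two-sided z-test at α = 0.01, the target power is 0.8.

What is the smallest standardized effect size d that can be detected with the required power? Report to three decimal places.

Required noncentrality: δ = z_{0.005} + z_{0.20} = 2.576 + 0.842 = 3.417.
(Lower-tail contribution to power is negligible for δ > 0.)
δ = d·√(n/2) ⇒ d = δ/√(n/2) = 3.417/√(71/2) = 0.5736.

d ≈ 0.574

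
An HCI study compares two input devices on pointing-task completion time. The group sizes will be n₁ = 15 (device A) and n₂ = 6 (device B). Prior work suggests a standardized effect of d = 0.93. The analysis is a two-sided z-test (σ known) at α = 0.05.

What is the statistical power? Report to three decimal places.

Noncentrality parameter: δ = d / √(1/n₁ + 1/n₂) = 0.93 / √(1/15 + 1/6) = 1.9253
Two-sided α = 0.05 → critical value z_{0.025} = 1.960.
Power = Φ(δ − 1.960) + Φ(−δ − 1.960) = Φ(-0.035) + Φ(-3.885) = 0.4862 + 0.0001 = 0.4862.

Power ≈ 0.486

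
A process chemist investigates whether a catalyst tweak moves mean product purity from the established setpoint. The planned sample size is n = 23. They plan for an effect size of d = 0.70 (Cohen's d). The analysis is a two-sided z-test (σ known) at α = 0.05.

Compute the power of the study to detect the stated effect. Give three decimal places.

Noncentrality parameter: δ = d·√n = 0.70 × √23 = 3.3571
Critical value for a two-sided test at α = 0.05: z_{α/2} = 1.960.
Power = Φ(δ − 1.960) + Φ(−δ − 1.960) = Φ(1.397) + Φ(-5.317) = 0.9188 + 0.0000 = 0.9188.

Power ≈ 0.919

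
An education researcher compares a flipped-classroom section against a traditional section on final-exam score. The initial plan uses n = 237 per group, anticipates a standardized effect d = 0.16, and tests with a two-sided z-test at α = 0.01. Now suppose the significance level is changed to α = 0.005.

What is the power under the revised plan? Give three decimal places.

δ = d·√(n/2) = 0.16 × √(237/2) = 1.7417 (unchanged). New critical value: z_{0.0025} = 2.807.
Revised power = Φ(δ − 2.807) + Φ(−δ − 2.807) = Φ(-1.065) + Φ(-4.549) = 0.1434 + 0.0000 = 0.1434.

Power ≈ 0.143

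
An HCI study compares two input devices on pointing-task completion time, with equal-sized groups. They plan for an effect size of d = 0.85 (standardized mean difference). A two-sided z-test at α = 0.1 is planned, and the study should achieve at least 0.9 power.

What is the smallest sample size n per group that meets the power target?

For power 0.9 need Φ(δ − z_{0.05}) = 0.9, so δ = z_{0.05} + z_{0.10} = 1.645 + 1.282 = 2.926.
(Ignoring the negligible lower-tail rejection probability gives the usual closed-form inversion.)
δ = d·√(n/2) ⇒ n = 2(δ/d)² = 2 × (2.926 / 0.85)² = 23.71.
Rounding up, n = 24 per group.

n = 24 per group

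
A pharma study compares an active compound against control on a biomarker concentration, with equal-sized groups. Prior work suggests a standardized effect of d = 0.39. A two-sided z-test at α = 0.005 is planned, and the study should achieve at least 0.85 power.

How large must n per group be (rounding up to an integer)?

n = 195 per group

For power 0.85 need Φ(δ − z_{0.0025}) = 0.85, so δ = z_{0.0025} + z_{0.15} = 2.807 + 1.036 = 3.843.
(For δ > 0 the lower-tail rejection region contributes negligibly to power, so the one-term inversion is standard.)
δ = d·√(n/2) ⇒ n = 2(δ/d)² = 2 × (3.843 / 0.39)² = 194.24.
Round up to the next whole unit.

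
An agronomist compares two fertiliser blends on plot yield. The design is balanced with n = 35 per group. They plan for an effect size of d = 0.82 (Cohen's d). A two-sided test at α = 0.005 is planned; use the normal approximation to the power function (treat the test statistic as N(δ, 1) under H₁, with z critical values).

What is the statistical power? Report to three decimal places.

Noncentrality parameter: λ = d·√(n/2) = 0.82 × √(35/2) = 3.4303
Two-sided α = 0.005 → critical value z_{0.0025} = 2.807.
Power = Φ(λ − 2.807) + Φ(−λ − 2.807) = Φ(0.623) + Φ(-6.237) = 0.7334 + 0.0000 = 0.7334.

Power ≈ 0.733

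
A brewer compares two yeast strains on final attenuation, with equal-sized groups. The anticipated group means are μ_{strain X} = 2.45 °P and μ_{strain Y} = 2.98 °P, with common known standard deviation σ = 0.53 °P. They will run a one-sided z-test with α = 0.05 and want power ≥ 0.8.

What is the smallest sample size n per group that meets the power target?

Standardized effect: d = |μ_{strain X} − μ_{strain Y}| / σ = |2.45 − 2.98| / 0.53 = 1.0000
Set Φ(δ − 1.645) = 0.8; then δ − 1.645 = Φ⁻¹(0.8) = 0.842, giving δ = 2.486.
δ = d·√(n/2) ⇒ n = 2(δ/d)² = 2 × (2.486 / 1.0000)² = 12.37.
Rounding up, n = 13 per group.

n = 13 per group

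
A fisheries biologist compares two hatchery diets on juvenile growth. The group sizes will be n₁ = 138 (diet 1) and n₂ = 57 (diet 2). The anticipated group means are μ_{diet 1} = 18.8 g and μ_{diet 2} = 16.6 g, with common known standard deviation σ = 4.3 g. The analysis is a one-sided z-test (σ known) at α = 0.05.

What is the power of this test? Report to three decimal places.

Power ≈ 0.946

Standardized effect: d = |μ_{diet 1} − μ_{diet 2}| / σ = |18.8 − 16.6| / 4.3 = 0.5116
Noncentrality parameter: δ = d / √(1/n₁ + 1/n₂) = 0.5116 / √(1/138 + 1/57) = 3.2495
Critical value for a one-sided test at α = 0.05: z_α = 1.645.
Power = Φ(δ − 1.645) = Φ(1.605) = 0.9457.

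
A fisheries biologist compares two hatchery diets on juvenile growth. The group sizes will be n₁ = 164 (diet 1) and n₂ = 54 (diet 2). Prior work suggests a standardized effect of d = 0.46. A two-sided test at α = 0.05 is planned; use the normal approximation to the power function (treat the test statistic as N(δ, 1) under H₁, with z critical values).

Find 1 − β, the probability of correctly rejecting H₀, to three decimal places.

Power ≈ 0.834

Noncentrality parameter: δ = d / √(1/n₁ + 1/n₂) = 0.46 / √(1/164 + 1/54) = 2.9319
Critical value for a two-sided test at α = 0.05: z_{α/2} = 1.960.
Power = Φ(δ − 1.960) + Φ(−δ − 1.960) = Φ(0.972) + Φ(-4.892) = 0.8345 + 0.0000 = 0.8345.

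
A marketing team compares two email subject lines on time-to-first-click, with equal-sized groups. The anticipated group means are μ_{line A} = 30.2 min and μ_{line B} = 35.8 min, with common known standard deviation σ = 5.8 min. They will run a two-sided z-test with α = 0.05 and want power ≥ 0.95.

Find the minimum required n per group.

n = 28 per group

Standardized effect: d = |μ_{line A} − μ_{line B}| / σ = |30.2 − 35.8| / 5.8 = 0.9655
Set Φ(δ − 1.960) = 0.95; then δ − 1.960 = Φ⁻¹(0.95) = 1.645, giving δ = 3.605.
(Ignoring the negligible lower-tail rejection probability gives the usual closed-form inversion.)
δ = d·√(n/2) ⇒ n = 2(δ/d)² = 2 × (3.605 / 0.9655)² = 27.88.
Round up to the next whole unit.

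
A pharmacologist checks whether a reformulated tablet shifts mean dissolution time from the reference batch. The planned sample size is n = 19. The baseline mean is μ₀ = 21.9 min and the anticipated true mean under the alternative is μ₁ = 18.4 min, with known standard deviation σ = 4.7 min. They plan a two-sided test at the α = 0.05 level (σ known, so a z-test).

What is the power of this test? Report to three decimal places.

Standardized effect: d = |μ₁ − μ₀| / σ = |18.4 − 21.9| / 4.7 = 0.7447
Noncentrality parameter: δ = d·√n = 0.7447 × √19 = 3.2460
Two-sided α = 0.05 → critical value z_{0.025} = 1.960.
Power = Φ(δ − 1.960) + Φ(−δ − 1.960) = Φ(1.286) + Φ(-5.206) = 0.9008 + 0.0000 = 0.9008.

Power ≈ 0.901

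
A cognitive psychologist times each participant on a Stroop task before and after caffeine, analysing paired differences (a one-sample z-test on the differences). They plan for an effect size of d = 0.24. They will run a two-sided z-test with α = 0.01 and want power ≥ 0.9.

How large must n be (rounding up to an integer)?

n = 259

For power 0.9 need Φ(δ − z_{0.005}) = 0.9, so δ = z_{0.005} + z_{0.10} = 2.576 + 1.282 = 3.857.
(Ignoring the negligible lower-tail rejection probability gives the usual closed-form inversion.)
δ = d·√n ⇒ n = (δ/d)² = (3.857 / 0.24)² = 258.32.
Rounding up, n = 259.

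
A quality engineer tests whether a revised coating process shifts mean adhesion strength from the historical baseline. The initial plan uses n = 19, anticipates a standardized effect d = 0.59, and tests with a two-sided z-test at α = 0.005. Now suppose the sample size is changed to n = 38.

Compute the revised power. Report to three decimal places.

With n = 38: δ = d·√n = 0.59 × √38 = 3.6370. Critical value z_{0.0025} = 2.807.
Revised power = Φ(δ − 2.807) + Φ(−δ − 2.807) = Φ(0.830) + Φ(-6.444) = 0.7967 + 0.0000 = 0.7967.

Power ≈ 0.797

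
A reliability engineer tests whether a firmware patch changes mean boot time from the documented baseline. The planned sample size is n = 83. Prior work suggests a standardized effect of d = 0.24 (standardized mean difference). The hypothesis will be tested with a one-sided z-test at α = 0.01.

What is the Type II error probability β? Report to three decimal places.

Noncentrality parameter: δ = d·√n = 0.24 × √83 = 2.1865
Critical value for a one-sided test at α = 0.01: z_α = 2.326.
Power = Φ(δ − 2.326) = Φ(-0.140) = 0.4444.
Type II error: β = 1 − power = 1 − 0.4444 = 0.5556.

β ≈ 0.556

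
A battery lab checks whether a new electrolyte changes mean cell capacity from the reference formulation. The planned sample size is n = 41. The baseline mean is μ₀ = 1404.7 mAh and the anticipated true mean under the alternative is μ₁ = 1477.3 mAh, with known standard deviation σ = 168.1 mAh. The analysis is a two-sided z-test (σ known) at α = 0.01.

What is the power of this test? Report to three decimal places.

Power ≈ 0.575

Standardized effect: d = |μ₁ − μ₀| / σ = |1477.3 − 1404.7| / 168.1 = 0.4319
Noncentrality parameter: δ = d·√n = 0.4319 × √41 = 2.7654
Two-sided α = 0.01 → critical value z_{0.005} = 2.576.
Power = Φ(δ − 2.576) + Φ(−δ − 2.576) = Φ(0.190) + Φ(-5.341) = 0.5752 + 0.0000 = 0.5752.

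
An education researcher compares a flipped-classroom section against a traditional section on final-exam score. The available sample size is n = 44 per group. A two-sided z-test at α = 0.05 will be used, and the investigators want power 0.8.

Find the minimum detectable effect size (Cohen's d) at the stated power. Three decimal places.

d ≈ 0.597

Need Φ(δ − 1.960) = 0.8, so δ = 1.960 + 0.842 = 2.802.
(The second rejection-region term Φ(−δ − z_{α/2}) is negligible and dropped.)
δ = d·√(n/2) ⇒ d = δ/√(n/2) = 2.802/√(44/2) = 0.5973.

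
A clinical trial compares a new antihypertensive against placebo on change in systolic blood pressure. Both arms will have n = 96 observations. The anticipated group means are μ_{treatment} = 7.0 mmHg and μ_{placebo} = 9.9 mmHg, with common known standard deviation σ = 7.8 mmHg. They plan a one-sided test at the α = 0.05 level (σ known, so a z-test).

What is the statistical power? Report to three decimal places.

Standardized effect: d = |μ_{treatment} − μ_{placebo}| / σ = |7.0 − 9.9| / 7.8 = 0.3718
Noncentrality parameter: δ = d·√(n/2) = 0.3718 × √(96/2) = 2.5759
One-sided α = 0.05 → critical value z_{0.05} = 1.645.
Power = Φ(δ − 1.645) = Φ(0.931) = 0.8241.

Power ≈ 0.824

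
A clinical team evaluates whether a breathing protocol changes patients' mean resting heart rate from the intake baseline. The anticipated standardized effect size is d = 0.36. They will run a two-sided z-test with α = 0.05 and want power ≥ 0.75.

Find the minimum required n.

For power 0.75 need Φ(δ − z_{0.025}) = 0.75, so δ = z_{0.025} + z_{0.25} = 1.960 + 0.674 = 2.634.
(The Φ(−δ − z_{α/2}) term is vanishingly small for δ > 0 and is dropped in the standard sample-size formula.)
δ = d·√n ⇒ n = (δ/d)² = (2.634 / 0.36)² = 53.55.
Round up to the next whole unit.

n = 54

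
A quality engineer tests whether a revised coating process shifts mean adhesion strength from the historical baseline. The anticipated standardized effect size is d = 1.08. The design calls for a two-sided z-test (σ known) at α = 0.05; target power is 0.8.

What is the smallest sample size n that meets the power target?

n = 7

Set Φ(δ − 1.960) = 0.8; then δ − 1.960 = Φ⁻¹(0.8) = 0.842, giving δ = 2.802.
(For δ > 0 the lower-tail rejection region contributes negligibly to power, so the one-term inversion is standard.)
δ = d·√n ⇒ n = (δ/d)² = (2.802 / 1.08)² = 6.73.
Round up to the next whole unit.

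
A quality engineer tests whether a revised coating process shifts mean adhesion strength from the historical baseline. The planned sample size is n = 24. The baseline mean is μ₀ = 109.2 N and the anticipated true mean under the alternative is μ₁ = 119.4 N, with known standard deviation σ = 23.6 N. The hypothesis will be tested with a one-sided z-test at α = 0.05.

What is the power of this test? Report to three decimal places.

Power ≈ 0.682

Standardized effect: d = |μ₁ − μ₀| / σ = |119.4 − 109.2| / 23.6 = 0.4322
Noncentrality parameter: δ = d·√n = 0.4322 × √24 = 2.1174
One-sided α = 0.05 → critical value z_{0.05} = 1.645.
Power = Φ(δ − 1.645) = Φ(0.473) = 0.6817.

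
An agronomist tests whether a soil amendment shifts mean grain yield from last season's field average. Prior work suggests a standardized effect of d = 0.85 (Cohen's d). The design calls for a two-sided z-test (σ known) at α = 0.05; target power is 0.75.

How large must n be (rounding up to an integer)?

n = 10

Set Φ(δ − 1.960) = 0.75; then δ − 1.960 = Φ⁻¹(0.75) = 0.674, giving δ = 2.634.
(For δ > 0 the lower-tail rejection region contributes negligibly to power, so the one-term inversion is standard.)
δ = d·√n ⇒ n = (δ/d)² = (2.634 / 0.85)² = 9.61.
Rounding up, n = 10.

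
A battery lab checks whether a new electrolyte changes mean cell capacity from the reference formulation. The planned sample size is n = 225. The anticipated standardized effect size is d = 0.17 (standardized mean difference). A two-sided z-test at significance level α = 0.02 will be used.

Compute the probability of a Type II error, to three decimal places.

β ≈ 0.412

Noncentrality parameter: δ = d·√n = 0.17 × √225 = 2.5500
Two-sided α = 0.02 → critical value z_{0.01} = 2.326.
Power = Φ(δ − 2.326) + Φ(−δ − 2.326) = Φ(0.224) + Φ(-4.876) = 0.5885 + 0.0000 = 0.5885.
Type II error: β = 1 − power = 1 − 0.5885 = 0.4115.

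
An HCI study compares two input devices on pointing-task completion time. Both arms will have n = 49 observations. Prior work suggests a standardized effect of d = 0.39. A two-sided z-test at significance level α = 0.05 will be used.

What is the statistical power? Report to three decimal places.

Noncentrality parameter: δ = d·√(n/2) = 0.39 × √(49/2) = 1.9304
Two-sided α = 0.05 → critical value z_{0.025} = 1.960.
Power = Φ(δ − 1.960) + Φ(−δ − 1.960) = Φ(-0.030) + Φ(-3.890) = 0.4882 + 0.0001 = 0.4883.

Power ≈ 0.488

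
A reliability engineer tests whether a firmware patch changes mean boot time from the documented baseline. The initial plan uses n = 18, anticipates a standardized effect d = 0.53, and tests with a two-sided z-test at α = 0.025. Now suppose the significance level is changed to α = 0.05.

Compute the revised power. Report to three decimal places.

δ = d·√n = 0.53 × √18 = 2.2486 (unchanged). New critical value: z_{0.025} = 1.960.
Revised power = Φ(δ − 1.960) + Φ(−δ − 1.960) = Φ(0.289) + Φ(-4.209) = 0.6136 + 0.0000 = 0.6136.

Power ≈ 0.614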